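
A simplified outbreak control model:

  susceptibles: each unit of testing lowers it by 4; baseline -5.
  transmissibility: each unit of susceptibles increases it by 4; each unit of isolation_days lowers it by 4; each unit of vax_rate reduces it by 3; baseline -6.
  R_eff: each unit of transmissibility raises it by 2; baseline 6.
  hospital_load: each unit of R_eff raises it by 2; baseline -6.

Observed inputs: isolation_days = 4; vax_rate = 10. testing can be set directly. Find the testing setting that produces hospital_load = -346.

testing = 1

Substituting into the transmissibility equation gives transmissibility = -16*testing - 72.
Substituting into the R_eff equation gives R_eff = -32*testing - 138.
Substituting into the hospital_load equation gives hospital_load = -64*testing - 282.
Solve -64*testing - 282 = -346: testing = (-346 + 282) / -64 = 1.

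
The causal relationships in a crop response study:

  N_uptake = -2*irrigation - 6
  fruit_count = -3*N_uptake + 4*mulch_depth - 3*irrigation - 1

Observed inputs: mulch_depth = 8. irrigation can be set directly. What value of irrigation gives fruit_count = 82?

irrigation = 11

Substituting into the fruit_count equation gives fruit_count = 3*irrigation + 49.
Solve 3*irrigation + 49 = 82: irrigation = (82 - 49) / 3 = 11.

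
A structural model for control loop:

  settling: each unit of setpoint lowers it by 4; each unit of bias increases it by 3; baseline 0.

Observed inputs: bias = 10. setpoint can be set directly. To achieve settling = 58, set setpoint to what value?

setpoint = -7

Substituting into the settling equation gives settling = -4*setpoint + 30.
Solve -4*setpoint + 30 = 58: setpoint = (58 - 30) / -4 = -7.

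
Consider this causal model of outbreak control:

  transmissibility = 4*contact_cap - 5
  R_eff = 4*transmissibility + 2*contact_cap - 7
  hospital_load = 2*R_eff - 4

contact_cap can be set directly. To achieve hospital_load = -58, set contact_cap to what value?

Substituting into the R_eff equation gives R_eff = 18*contact_cap - 27.
Substituting into the hospital_load equation gives hospital_load = 36*contact_cap - 58.
Solve 36*contact_cap - 58 = -58: contact_cap = (-58 + 58) / 36 = 0.

contact_cap = 0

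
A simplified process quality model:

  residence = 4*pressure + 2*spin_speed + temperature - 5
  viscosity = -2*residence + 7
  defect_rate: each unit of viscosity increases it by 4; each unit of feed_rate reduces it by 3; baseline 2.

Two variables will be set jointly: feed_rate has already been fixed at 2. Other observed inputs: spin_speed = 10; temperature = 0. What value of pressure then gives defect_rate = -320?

pressure = 7

With feed_rate held at 2:
Substituting into the residence equation gives residence = 4*pressure + 15.
This gives viscosity = -8*pressure - 23.
Substituting into the defect_rate equation gives defect_rate = -32*pressure - 96.
Solve -32*pressure - 96 = -320: pressure = (-320 + 96) / -32 = 7.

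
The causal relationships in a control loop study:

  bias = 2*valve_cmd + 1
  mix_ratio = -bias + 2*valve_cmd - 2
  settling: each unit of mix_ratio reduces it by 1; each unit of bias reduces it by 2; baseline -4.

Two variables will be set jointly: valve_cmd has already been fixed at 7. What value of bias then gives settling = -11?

bias = -5

With valve_cmd held at 7:
Intervening on bias fixes its value directly, overriding its dependence on valve_cmd.
Substituting into the mix_ratio equation gives mix_ratio = -bias + 12.
settling becomes -bias - 16.
Solve -bias - 16 = -11: bias = (-11 + 16) / -1 = -5.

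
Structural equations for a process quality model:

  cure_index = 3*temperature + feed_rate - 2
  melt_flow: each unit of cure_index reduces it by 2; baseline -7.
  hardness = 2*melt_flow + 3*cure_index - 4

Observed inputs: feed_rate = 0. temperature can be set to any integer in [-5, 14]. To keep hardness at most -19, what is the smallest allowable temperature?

temperature = 1

Substituting into the cure_index equation gives cure_index = 3*temperature - 2.
Substituting into the melt_flow equation gives melt_flow = -6*temperature - 3.
So hardness = -3*temperature - 16.
Require -3*temperature - 16 ≤ -19, so temperature ≥ 1.
The smallest integer in [-5, 14] satisfying this is 1.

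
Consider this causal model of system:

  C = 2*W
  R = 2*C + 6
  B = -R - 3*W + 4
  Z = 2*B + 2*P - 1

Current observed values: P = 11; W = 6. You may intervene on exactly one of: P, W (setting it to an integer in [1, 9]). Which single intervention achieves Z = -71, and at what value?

Intervening on P: with other inputs at their observed values, Z = 2*P - 89. Solving for -71 gives P = 9, within [1, 9].
Intervening on W: Z = -14*W + 17. Reaching -71 requires W = 44/7, not an integer.

set P = 9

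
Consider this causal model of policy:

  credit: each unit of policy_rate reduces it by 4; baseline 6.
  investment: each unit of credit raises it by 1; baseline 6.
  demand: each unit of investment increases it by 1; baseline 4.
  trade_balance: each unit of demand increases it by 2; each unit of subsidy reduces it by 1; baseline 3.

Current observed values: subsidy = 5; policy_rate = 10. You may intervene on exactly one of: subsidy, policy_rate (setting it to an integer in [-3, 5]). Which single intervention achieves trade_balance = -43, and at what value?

Intervening on subsidy: with other inputs at their observed values, trade_balance = -subsidy - 45. Solving for -43 gives subsidy = -2, within [-3, 5].
Intervening on policy_rate: trade_balance = -8*policy_rate + 30. Reaching -43 requires policy_rate = 73/8, not an integer.

set subsidy = -2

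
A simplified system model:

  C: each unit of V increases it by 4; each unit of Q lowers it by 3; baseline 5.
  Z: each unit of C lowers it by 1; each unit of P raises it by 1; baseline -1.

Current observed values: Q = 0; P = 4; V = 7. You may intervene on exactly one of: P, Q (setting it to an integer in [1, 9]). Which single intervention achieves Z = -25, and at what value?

set P = 9

Intervening on P: with other inputs at their observed values, Z = P - 34. Solving for -25 gives P = 9, within [1, 9].
Intervening on Q: Z = 3*Q - 30. Reaching -25 requires Q = 5/3, not an integer.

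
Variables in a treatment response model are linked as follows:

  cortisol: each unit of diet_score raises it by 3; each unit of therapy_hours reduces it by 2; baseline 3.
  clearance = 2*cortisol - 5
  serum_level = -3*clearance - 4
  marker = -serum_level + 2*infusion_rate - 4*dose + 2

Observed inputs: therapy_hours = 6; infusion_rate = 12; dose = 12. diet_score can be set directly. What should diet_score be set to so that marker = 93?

diet_score = 10

Substituting into the cortisol equation gives cortisol = 3*diet_score - 9.
So clearance = 6*diet_score - 23.
Substituting into the serum_level equation gives serum_level = -18*diet_score + 65.
marker becomes 18*diet_score - 87.
Solve 18*diet_score - 87 = 93: diet_score = (93 + 87) / 18 = 10.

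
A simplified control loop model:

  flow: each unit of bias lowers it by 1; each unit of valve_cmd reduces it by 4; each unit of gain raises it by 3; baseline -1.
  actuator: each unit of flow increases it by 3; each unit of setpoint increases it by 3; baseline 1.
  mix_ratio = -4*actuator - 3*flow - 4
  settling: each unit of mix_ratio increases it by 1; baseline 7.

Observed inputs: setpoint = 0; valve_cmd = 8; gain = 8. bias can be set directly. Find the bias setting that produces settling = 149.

Substituting into the flow equation gives flow = -bias - 9.
So actuator = -3*bias - 26.
Substituting into the mix_ratio equation gives mix_ratio = 15*bias + 127.
So settling = 15*bias + 134.
Solve 15*bias + 134 = 149: bias = (149 - 134) / 15 = 1.

bias = 1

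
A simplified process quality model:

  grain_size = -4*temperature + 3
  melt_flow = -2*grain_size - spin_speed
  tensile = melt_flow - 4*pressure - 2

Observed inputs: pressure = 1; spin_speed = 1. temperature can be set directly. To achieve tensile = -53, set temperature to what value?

temperature = -5

Substituting into the melt_flow equation gives melt_flow = 8*temperature - 7.
Substituting into the tensile equation gives tensile = 8*temperature - 13.
Solve 8*temperature - 13 = -53: temperature = (-53 + 13) / 8 = -5.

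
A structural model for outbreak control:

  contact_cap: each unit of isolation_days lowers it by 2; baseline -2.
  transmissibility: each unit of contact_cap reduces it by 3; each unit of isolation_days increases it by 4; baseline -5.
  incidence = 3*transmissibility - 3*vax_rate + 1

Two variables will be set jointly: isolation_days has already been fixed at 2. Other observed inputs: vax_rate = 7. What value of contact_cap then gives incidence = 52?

contact_cap = -7

With isolation_days held at 2:
Intervening on contact_cap fixes its value directly, overriding its dependence on isolation_days.
Substituting into the transmissibility equation gives transmissibility = -3*contact_cap + 3.
Substituting into the incidence equation gives incidence = -9*contact_cap - 11.
Solve -9*contact_cap - 11 = 52: contact_cap = (52 + 11) / -9 = -7.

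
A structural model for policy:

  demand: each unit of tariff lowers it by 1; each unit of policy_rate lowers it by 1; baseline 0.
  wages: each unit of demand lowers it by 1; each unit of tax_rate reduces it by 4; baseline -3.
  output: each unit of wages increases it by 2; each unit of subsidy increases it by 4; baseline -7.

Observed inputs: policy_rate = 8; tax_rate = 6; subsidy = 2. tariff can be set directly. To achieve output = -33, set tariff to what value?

tariff = 2

Substituting into the demand equation gives demand = -tariff - 8.
Substituting into the wages equation gives wages = tariff - 19.
Substituting into the output equation gives output = 2*tariff - 37.
Solve 2*tariff - 37 = -33: tariff = (-33 + 37) / 2 = 2.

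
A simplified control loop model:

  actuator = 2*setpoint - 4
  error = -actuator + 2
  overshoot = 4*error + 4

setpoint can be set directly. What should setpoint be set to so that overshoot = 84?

setpoint = -7

Substituting into the error equation gives error = -2*setpoint + 6.
So overshoot = -8*setpoint + 28.
Solve -8*setpoint + 28 = 84: setpoint = (84 - 28) / -8 = -7.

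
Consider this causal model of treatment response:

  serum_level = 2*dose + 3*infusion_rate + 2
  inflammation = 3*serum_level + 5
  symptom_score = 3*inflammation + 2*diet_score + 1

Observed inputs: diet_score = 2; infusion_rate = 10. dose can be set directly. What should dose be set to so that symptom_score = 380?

Substituting into the serum_level equation gives serum_level = 2*dose + 32.
Substituting into the inflammation equation gives inflammation = 6*dose + 101.
This gives symptom_score = 18*dose + 308.
Solve 18*dose + 308 = 380: dose = (380 - 308) / 18 = 4.

dose = 4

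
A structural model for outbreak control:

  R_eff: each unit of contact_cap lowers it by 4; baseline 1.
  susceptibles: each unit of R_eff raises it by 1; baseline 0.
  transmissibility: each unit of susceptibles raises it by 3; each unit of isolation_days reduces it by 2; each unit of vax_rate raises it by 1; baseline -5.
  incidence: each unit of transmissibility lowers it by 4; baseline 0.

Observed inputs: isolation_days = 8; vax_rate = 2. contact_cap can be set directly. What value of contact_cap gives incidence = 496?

Substituting into the susceptibles equation gives susceptibles = -4*contact_cap + 1.
Substituting into the transmissibility equation gives transmissibility = -12*contact_cap - 16.
This gives incidence = 48*contact_cap + 64.
Solve 48*contact_cap + 64 = 496: contact_cap = (496 - 64) / 48 = 9.

contact_cap = 9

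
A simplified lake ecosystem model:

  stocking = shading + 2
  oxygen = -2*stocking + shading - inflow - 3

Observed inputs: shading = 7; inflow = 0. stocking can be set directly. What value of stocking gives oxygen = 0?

stocking = 2

Intervening on stocking fixes its value directly, overriding its dependence on shading.
Substituting into the oxygen equation gives oxygen = -2*stocking + 4.
Solve -2*stocking + 4 = 0: stocking = (0 - 4) / -2 = 2.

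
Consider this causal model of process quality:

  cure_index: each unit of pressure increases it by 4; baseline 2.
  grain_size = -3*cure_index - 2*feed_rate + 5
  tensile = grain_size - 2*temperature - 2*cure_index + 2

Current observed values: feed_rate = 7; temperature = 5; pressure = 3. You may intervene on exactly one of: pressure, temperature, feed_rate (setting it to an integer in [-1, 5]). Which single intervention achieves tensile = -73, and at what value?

set feed_rate = 0

Intervening on pressure: tensile = -20*pressure - 27. Reaching -73 requires pressure = 23/10, not an integer.
Intervening on temperature: tensile = -2*temperature - 77. Reaching -73 requires temperature = -2, outside [-1, 5].
Intervening on feed_rate: with other inputs at their observed values, tensile = -2*feed_rate - 73. Solving for -73 gives feed_rate = 0, within [-1, 5].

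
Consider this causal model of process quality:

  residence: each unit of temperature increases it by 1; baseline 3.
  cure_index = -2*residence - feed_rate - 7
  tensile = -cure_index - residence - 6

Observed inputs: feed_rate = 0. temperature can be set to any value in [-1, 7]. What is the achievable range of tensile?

Substituting into the cure_index equation gives cure_index = -2*temperature - 13.
Substituting into the tensile equation gives tensile = temperature + 4.
Linear in temperature, so extremes are at the endpoints: temperature = -1 gives tensile = 3; temperature = 7 gives tensile = 11.

3 to 11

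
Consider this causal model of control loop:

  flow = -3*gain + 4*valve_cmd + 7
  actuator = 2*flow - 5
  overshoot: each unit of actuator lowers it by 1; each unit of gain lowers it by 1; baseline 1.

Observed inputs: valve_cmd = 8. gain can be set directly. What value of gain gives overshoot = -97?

gain = -5

Substituting into the flow equation gives flow = -3*gain + 39.
Substituting into the actuator equation gives actuator = -6*gain + 73.
overshoot becomes 5*gain - 72.
Solve 5*gain - 72 = -97: gain = (-97 + 72) / 5 = -5.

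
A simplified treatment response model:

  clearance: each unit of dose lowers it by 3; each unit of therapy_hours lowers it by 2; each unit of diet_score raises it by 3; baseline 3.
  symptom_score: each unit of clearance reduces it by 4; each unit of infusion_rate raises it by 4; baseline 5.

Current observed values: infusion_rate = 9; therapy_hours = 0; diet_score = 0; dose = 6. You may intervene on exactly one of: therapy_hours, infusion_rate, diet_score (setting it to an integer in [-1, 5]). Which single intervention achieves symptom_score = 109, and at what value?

set therapy_hours = 1

Intervening on therapy_hours: with other inputs at their observed values, symptom_score = 8*therapy_hours + 101. Solving for 109 gives therapy_hours = 1, within [-1, 5].
Intervening on infusion_rate: symptom_score = 4*infusion_rate + 65. Reaching 109 requires infusion_rate = 11, outside [-1, 5].
Intervening on diet_score: symptom_score = -12*diet_score + 101. Reaching 109 requires diet_score = -2/3, not an integer.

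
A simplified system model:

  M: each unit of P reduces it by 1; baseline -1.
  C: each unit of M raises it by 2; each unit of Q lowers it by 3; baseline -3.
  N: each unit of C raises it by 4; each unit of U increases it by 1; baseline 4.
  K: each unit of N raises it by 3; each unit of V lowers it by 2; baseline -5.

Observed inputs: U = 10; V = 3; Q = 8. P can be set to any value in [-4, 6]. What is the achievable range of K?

Substituting into the C equation gives C = -2*P - 29.
So N = -8*P - 102.
Substituting into the K equation gives K = -24*P - 317.
Linear in P, so extremes are at the endpoints: P = -4 gives K = -221; P = 6 gives K = -461.

-461 to -221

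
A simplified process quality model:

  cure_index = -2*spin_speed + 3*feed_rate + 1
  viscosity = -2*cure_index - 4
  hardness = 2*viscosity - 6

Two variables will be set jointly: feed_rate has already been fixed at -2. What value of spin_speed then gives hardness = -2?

spin_speed = -1

With feed_rate held at -2:
Substituting into the cure_index equation gives cure_index = -2*spin_speed - 5.
Substituting into the viscosity equation gives viscosity = 4*spin_speed + 6.
Substituting into the hardness equation gives hardness = 8*spin_speed + 6.
Solve 8*spin_speed + 6 = -2: spin_speed = (-2 - 6) / 8 = -1.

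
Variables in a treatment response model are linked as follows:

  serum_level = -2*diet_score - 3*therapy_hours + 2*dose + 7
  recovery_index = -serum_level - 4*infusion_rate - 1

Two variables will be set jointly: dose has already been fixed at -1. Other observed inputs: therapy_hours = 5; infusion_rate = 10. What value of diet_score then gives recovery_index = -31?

With dose held at -1:
Substituting into the serum_level equation gives serum_level = -2*diet_score - 10.
recovery_index becomes 2*diet_score - 31.
Solve 2*diet_score - 31 = -31: diet_score = (-31 + 31) / 2 = 0.

diet_score = 0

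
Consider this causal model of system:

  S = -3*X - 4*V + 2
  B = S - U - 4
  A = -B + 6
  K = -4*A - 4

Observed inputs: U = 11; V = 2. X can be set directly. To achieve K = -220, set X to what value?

Substituting into the S equation gives S = -3*X - 6.
Substituting into the B equation gives B = -3*X - 21.
Substituting into the A equation gives A = 3*X + 27.
This gives K = -12*X - 112.
Solve -12*X - 112 = -220: X = (-220 + 112) / -12 = 9.

X = 9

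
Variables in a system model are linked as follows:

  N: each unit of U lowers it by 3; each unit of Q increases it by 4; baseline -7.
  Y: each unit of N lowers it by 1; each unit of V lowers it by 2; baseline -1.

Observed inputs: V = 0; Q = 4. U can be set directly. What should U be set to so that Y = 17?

U = 9

Substituting into the N equation gives N = -3*U + 9.
Y becomes 3*U - 10.
Solve 3*U - 10 = 17: U = (17 + 10) / 3 = 9.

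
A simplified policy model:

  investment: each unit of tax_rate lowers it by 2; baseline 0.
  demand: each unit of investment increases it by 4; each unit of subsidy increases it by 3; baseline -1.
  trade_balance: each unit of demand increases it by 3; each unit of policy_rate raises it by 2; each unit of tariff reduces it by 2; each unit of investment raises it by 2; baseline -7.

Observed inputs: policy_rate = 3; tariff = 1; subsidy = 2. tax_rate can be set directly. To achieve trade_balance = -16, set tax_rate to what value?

Substituting into the demand equation gives demand = -8*tax_rate + 5.
This gives trade_balance = -28*tax_rate + 12.
Solve -28*tax_rate + 12 = -16: tax_rate = (-16 - 12) / -28 = 1.

tax_rate = 1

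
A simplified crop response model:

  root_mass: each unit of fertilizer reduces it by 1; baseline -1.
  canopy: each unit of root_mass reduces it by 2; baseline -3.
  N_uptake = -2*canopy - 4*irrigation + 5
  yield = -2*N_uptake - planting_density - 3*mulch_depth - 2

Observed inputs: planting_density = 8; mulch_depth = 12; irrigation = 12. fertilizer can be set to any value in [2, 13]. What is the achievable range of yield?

Substituting into the canopy equation gives canopy = 2*fertilizer - 1.
This gives N_uptake = -4*fertilizer - 41.
So yield = 8*fertilizer + 36.
Linear in fertilizer, so extremes are at the endpoints: fertilizer = 2 gives yield = 52; fertilizer = 13 gives yield = 140.

52 to 140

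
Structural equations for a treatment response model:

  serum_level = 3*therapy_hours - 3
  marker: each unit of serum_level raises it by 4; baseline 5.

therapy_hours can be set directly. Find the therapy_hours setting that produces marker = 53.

Substituting into the marker equation gives marker = 12*therapy_hours - 7.
Solve 12*therapy_hours - 7 = 53: therapy_hours = (53 + 7) / 12 = 5.

therapy_hours = 5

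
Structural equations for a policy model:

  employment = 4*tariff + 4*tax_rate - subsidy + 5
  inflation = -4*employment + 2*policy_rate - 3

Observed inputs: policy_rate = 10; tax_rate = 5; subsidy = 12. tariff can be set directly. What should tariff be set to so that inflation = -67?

Substituting into the employment equation gives employment = 4*tariff + 13.
Substituting into the inflation equation gives inflation = -16*tariff - 35.
Solve -16*tariff - 35 = -67: tariff = (-67 + 35) / -16 = 2.

tariff = 2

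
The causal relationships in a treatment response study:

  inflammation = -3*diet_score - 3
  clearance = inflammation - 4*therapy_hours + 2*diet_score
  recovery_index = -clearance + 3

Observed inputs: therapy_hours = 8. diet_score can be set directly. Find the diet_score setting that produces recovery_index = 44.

Substituting into the clearance equation gives clearance = -diet_score - 35.
Substituting into the recovery_index equation gives recovery_index = diet_score + 38.
Solve diet_score + 38 = 44: diet_score = (44 - 38) / 1 = 6.

diet_score = 6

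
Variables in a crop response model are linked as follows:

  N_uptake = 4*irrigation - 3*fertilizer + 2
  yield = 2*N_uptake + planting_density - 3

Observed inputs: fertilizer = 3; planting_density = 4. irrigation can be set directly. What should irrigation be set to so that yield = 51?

irrigation = 8

Substituting into the N_uptake equation gives N_uptake = 4*irrigation - 7.
yield becomes 8*irrigation - 13.
Solve 8*irrigation - 13 = 51: irrigation = (51 + 13) / 8 = 8.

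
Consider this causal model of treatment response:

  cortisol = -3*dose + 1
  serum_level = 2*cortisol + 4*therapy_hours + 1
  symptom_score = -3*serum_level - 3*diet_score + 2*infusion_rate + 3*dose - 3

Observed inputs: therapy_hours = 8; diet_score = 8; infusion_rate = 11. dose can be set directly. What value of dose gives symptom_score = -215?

dose = -5

Substituting into the serum_level equation gives serum_level = -6*dose + 35.
Substituting into the symptom_score equation gives symptom_score = 21*dose - 110.
Solve 21*dose - 110 = -215: dose = (-215 + 110) / 21 = -5.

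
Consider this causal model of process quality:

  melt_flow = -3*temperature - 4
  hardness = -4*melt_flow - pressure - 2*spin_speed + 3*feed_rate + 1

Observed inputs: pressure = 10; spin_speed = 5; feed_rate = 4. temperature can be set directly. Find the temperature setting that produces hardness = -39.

Substituting into the hardness equation gives hardness = 12*temperature + 9.
Solve 12*temperature + 9 = -39: temperature = (-39 - 9) / 12 = -4.

temperature = -4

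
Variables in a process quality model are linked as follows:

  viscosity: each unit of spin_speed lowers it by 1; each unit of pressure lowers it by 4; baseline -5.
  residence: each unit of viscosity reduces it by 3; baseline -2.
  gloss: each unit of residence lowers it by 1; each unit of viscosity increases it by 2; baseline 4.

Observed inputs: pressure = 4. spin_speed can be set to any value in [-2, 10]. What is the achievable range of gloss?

-149 to -89

Substituting into the viscosity equation gives viscosity = -spin_speed - 21.
So residence = 3*spin_speed + 61.
This gives gloss = -5*spin_speed - 99.
Linear in spin_speed, so extremes are at the endpoints: spin_speed = -2 gives gloss = -89; spin_speed = 10 gives gloss = -149.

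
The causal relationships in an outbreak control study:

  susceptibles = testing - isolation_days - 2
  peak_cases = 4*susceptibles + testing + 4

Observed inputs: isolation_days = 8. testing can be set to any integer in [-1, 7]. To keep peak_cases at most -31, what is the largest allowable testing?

Substituting into the susceptibles equation gives susceptibles = testing - 10.
Substituting into the peak_cases equation gives peak_cases = 5*testing - 36.
Require 5*testing - 36 ≤ -31, so testing ≤ 1.
The largest integer in [-1, 7] satisfying this is 1.

testing = 1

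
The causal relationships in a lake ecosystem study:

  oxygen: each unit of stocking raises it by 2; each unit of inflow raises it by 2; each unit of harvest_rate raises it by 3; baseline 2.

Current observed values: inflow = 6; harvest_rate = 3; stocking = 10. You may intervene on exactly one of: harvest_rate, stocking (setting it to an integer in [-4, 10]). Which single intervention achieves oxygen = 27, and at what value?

set stocking = 2

Intervening on harvest_rate: oxygen = 3*harvest_rate + 34. Reaching 27 requires harvest_rate = -7/3, not an integer.
Intervening on stocking: with other inputs at their observed values, oxygen = 2*stocking + 23. Solving for 27 gives stocking = 2, within [-4, 10].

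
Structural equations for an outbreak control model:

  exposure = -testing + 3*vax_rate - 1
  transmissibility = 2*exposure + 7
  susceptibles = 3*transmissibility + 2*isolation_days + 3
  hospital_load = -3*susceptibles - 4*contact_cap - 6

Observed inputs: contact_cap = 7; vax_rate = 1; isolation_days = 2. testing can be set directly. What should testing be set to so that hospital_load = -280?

Substituting into the exposure equation gives exposure = -testing + 2.
Substituting into the transmissibility equation gives transmissibility = -2*testing + 11.
Substituting into the susceptibles equation gives susceptibles = -6*testing + 40.
Substituting into the hospital_load equation gives hospital_load = 18*testing - 154.
Solve 18*testing - 154 = -280: testing = (-280 + 154) / 18 = -7.

testing = -7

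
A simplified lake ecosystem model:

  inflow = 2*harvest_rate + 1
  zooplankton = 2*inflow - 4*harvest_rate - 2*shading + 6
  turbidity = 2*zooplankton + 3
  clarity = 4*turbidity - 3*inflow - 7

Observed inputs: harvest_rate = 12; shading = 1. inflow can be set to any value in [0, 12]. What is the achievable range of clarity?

Intervening on inflow fixes its value directly, overriding its dependence on harvest_rate.
Substituting into the zooplankton equation gives zooplankton = 2*inflow - 44.
Substituting into the turbidity equation gives turbidity = 4*inflow - 85.
Substituting into the clarity equation gives clarity = 13*inflow - 347.
Linear in inflow, so extremes are at the endpoints: inflow = 0 gives clarity = -347; inflow = 12 gives clarity = -191.

-347 to -191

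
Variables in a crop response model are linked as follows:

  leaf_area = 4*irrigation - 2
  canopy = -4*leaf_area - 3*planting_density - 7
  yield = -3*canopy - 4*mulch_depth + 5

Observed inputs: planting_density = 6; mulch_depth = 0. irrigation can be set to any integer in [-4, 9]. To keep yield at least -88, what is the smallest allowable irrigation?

Substituting into the canopy equation gives canopy = -16*irrigation - 17.
yield becomes 48*irrigation + 56.
Require 48*irrigation + 56 ≥ -88, so irrigation ≥ -3.
The smallest integer in [-4, 9] satisfying this is -3.

irrigation = -3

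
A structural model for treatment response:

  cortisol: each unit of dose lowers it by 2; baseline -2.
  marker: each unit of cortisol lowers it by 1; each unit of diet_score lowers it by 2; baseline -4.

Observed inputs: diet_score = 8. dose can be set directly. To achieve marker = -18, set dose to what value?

dose = 0

Substituting into the marker equation gives marker = 2*dose - 18.
Solve 2*dose - 18 = -18: dose = (-18 + 18) / 2 = 0.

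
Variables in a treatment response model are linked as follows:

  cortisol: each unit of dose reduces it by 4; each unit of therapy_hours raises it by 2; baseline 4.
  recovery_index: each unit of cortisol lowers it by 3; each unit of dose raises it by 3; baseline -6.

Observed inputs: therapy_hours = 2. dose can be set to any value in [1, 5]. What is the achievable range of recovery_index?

Substituting into the cortisol equation gives cortisol = -4*dose + 8.
recovery_index becomes 15*dose - 30.
Linear in dose, so extremes are at the endpoints: dose = 1 gives recovery_index = -15; dose = 5 gives recovery_index = 45.

-15 to 45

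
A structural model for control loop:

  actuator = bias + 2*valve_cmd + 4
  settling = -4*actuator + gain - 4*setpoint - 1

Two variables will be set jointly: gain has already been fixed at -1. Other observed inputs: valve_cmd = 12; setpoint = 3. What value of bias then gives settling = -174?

bias = 12

With gain held at -1:
Substituting into the actuator equation gives actuator = bias + 28.
This gives settling = -4*bias - 126.
Solve -4*bias - 126 = -174: bias = (-174 + 126) / -4 = 12.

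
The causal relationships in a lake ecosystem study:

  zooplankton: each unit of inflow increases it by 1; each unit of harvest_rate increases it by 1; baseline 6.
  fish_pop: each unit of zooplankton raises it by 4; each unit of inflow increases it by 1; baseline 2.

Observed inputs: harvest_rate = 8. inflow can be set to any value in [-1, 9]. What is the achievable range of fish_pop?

53 to 103

Substituting into the zooplankton equation gives zooplankton = inflow + 14.
This gives fish_pop = 5*inflow + 58.
Linear in inflow, so extremes are at the endpoints: inflow = -1 gives fish_pop = 53; inflow = 9 gives fish_pop = 103.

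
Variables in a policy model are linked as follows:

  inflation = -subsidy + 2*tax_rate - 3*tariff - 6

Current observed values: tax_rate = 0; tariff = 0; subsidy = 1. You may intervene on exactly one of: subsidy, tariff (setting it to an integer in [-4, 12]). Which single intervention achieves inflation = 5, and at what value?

set tariff = -4

Intervening on subsidy: inflation = -subsidy - 6. Reaching 5 requires subsidy = -11, outside [-4, 12].
Intervening on tariff: with other inputs at their observed values, inflation = -3*tariff - 7. Solving for 5 gives tariff = -4, within [-4, 12].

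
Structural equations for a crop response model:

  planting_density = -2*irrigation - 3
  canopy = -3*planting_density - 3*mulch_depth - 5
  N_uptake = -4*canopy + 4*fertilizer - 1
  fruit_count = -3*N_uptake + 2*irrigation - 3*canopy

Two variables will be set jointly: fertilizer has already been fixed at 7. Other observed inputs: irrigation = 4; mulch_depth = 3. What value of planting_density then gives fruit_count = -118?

With fertilizer held at 7:
Intervening on planting_density fixes its value directly, overriding its dependence on irrigation.
Substituting into the canopy equation gives canopy = -3*planting_density - 14.
N_uptake becomes 12*planting_density + 83.
So fruit_count = -27*planting_density - 199.
Solve -27*planting_density - 199 = -118: planting_density = (-118 + 199) / -27 = -3.

planting_density = -3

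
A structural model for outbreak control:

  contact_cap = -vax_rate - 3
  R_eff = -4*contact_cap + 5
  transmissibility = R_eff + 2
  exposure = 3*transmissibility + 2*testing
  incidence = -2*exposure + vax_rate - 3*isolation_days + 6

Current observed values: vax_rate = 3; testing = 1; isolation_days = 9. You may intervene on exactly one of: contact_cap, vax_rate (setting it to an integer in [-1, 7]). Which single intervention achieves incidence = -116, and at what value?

set vax_rate = -1

Intervening on contact_cap: incidence = 24*contact_cap - 64. Reaching -116 requires contact_cap = -13/6, not an integer.
Intervening on vax_rate: with other inputs at their observed values, incidence = -23*vax_rate - 139. Solving for -116 gives vax_rate = -1, within [-1, 7].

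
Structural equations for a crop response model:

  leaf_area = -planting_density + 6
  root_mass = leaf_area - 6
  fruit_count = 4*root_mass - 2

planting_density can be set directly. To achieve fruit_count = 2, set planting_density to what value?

planting_density = -1

Substituting into the root_mass equation gives root_mass = -planting_density.
Substituting into the fruit_count equation gives fruit_count = -4*planting_density - 2.
Solve -4*planting_density - 2 = 2: planting_density = (2 + 2) / -4 = -1.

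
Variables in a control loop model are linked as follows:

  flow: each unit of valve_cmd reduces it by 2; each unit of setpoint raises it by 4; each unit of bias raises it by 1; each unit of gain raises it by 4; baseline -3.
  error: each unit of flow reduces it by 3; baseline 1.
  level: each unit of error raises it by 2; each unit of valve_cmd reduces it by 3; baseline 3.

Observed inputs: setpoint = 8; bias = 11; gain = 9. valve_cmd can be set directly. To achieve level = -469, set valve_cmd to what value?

Substituting into the flow equation gives flow = -2*valve_cmd + 76.
Substituting into the error equation gives error = 6*valve_cmd - 227.
Substituting into the level equation gives level = 9*valve_cmd - 451.
Solve 9*valve_cmd - 451 = -469: valve_cmd = (-469 + 451) / 9 = -2.

valve_cmd = -2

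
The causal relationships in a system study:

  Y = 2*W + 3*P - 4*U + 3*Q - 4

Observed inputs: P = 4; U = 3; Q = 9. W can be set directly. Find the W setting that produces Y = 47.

Substituting into the Y equation gives Y = 2*W + 23.
Solve 2*W + 23 = 47: W = (47 - 23) / 2 = 12.

W = 12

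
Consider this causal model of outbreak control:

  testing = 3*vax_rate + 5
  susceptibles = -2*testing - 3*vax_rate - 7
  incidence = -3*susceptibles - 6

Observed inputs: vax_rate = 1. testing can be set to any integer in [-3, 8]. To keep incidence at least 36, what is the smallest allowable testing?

Intervening on testing fixes its value directly, overriding its dependence on vax_rate.
Substituting into the susceptibles equation gives susceptibles = -2*testing - 10.
incidence becomes 6*testing + 24.
Require 6*testing + 24 ≥ 36, so testing ≥ 2.
The smallest integer in [-3, 8] satisfying this is 2.

testing = 2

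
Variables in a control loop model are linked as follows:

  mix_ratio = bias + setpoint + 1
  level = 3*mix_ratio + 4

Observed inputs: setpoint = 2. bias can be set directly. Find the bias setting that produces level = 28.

Substituting into the mix_ratio equation gives mix_ratio = bias + 3.
Substituting into the level equation gives level = 3*bias + 13.
Solve 3*bias + 13 = 28: bias = (28 - 13) / 3 = 5.

bias = 5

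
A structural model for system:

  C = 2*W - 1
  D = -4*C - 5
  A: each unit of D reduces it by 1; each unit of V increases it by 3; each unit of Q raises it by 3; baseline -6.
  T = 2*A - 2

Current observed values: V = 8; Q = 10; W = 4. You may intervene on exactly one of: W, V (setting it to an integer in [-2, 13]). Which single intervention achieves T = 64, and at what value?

Intervening on W: with other inputs at their observed values, T = 16*W + 96. Solving for 64 gives W = -2, within [-2, 13].
Intervening on V: T = 6*V + 112. Reaching 64 requires V = -8, outside [-2, 13].

set W = -2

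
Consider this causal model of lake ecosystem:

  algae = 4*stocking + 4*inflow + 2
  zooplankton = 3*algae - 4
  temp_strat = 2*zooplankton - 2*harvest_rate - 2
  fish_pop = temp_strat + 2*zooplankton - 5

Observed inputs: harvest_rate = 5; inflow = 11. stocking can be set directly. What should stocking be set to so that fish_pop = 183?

stocking = -7

Substituting into the algae equation gives algae = 4*stocking + 46.
Substituting into the zooplankton equation gives zooplankton = 12*stocking + 134.
temp_strat becomes 24*stocking + 256.
Substituting into the fish_pop equation gives fish_pop = 48*stocking + 519.
Solve 48*stocking + 519 = 183: stocking = (183 - 519) / 48 = -7.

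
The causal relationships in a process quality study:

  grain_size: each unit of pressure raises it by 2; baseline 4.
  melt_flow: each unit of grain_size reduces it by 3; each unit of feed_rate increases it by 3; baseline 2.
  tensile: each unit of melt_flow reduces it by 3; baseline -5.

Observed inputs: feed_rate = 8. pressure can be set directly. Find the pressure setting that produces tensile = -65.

pressure = -1

Substituting into the melt_flow equation gives melt_flow = -6*pressure + 14.
So tensile = 18*pressure - 47.
Solve 18*pressure - 47 = -65: pressure = (-65 + 47) / 18 = -1.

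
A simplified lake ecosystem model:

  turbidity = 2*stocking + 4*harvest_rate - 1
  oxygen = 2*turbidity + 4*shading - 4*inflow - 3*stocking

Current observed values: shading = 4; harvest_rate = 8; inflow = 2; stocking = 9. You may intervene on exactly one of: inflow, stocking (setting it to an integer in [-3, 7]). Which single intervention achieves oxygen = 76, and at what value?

set stocking = 6

Intervening on inflow: oxygen = -4*inflow + 87. Reaching 76 requires inflow = 11/4, not an integer.
Intervening on stocking: with other inputs at their observed values, oxygen = stocking + 70. Solving for 76 gives stocking = 6, within [-3, 7].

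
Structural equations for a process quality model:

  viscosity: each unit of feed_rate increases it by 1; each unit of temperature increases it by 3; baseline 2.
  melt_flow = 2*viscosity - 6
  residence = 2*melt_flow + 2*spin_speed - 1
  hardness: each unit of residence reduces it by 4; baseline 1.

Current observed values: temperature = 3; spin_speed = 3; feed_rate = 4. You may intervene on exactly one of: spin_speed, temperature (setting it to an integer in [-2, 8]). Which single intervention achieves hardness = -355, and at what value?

set temperature = 6

Intervening on spin_speed: hardness = -8*spin_speed - 187. Reaching -355 requires spin_speed = 21, outside [-2, 8].
Intervening on temperature: with other inputs at their observed values, hardness = -48*temperature - 67. Solving for -355 gives temperature = 6, within [-2, 8].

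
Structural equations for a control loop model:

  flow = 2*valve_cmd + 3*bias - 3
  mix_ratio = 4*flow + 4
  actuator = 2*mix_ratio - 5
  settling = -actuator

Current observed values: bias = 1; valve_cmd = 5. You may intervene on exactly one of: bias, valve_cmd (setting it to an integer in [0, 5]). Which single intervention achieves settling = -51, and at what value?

Intervening on bias: settling = -24*bias - 59. Reaching -51 requires bias = -1/3, not an integer.
Intervening on valve_cmd: with other inputs at their observed values, settling = -16*valve_cmd - 3. Solving for -51 gives valve_cmd = 3, within [0, 5].

set valve_cmd = 3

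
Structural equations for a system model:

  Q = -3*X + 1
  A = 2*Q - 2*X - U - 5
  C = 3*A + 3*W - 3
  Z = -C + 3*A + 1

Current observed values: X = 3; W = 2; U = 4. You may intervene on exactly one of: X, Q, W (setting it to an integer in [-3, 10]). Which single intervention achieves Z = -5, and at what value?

set W = 3

Intervening on X: the paths from X to Z cancel (net effect zero), leaving Z = -2; -5 is unreachable this way.
Intervening on Q: the paths from Q to Z cancel (net effect zero), leaving Z = -2; -5 is unreachable this way.
Intervening on W: with other inputs at their observed values, Z = -3*W + 4. Solving for -5 gives W = 3, within [-3, 10].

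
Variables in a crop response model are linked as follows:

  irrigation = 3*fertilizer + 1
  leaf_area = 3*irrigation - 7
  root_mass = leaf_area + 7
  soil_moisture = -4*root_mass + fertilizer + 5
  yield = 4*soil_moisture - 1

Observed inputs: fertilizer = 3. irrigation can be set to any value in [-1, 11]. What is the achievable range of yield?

Intervening on irrigation fixes its value directly, overriding its dependence on fertilizer.
Substituting into the root_mass equation gives root_mass = 3*irrigation.
Substituting into the soil_moisture equation gives soil_moisture = -12*irrigation + 8.
yield becomes -48*irrigation + 31.
Linear in irrigation, so extremes are at the endpoints: irrigation = -1 gives yield = 79; irrigation = 11 gives yield = -497.

-497 to 79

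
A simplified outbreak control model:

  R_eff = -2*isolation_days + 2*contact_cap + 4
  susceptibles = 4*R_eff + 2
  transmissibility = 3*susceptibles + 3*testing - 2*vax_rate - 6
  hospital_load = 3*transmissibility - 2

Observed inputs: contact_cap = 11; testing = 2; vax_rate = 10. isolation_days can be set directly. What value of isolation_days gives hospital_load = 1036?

Substituting into the R_eff equation gives R_eff = -2*isolation_days + 26.
susceptibles becomes -8*isolation_days + 106.
Substituting into the transmissibility equation gives transmissibility = -24*isolation_days + 298.
Substituting into the hospital_load equation gives hospital_load = -72*isolation_days + 892.
Solve -72*isolation_days + 892 = 1036: isolation_days = (1036 - 892) / -72 = -2.

isolation_days = -2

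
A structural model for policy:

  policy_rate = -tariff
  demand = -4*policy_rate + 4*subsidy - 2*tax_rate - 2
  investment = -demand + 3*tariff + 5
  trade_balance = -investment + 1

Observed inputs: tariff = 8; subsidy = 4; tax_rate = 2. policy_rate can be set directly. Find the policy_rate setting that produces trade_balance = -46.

policy_rate = 7

Intervening on policy_rate fixes its value directly, overriding its dependence on tariff.
Substituting into the demand equation gives demand = -4*policy_rate + 10.
Substituting into the investment equation gives investment = 4*policy_rate + 19.
Substituting into the trade_balance equation gives trade_balance = -4*policy_rate - 18.
Solve -4*policy_rate - 18 = -46: policy_rate = (-46 + 18) / -4 = 7.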